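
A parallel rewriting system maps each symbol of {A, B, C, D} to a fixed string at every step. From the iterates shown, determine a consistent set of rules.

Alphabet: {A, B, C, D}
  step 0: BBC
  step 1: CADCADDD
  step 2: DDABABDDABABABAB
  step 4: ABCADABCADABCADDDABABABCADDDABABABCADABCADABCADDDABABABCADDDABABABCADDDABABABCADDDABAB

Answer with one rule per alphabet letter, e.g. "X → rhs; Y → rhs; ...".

  step 1 ⇒ step 2: CADCADDD ⇒ DD·AB·AB·DD·AB·AB·AB·AB
    A ↦ AB
    C ↦ DD
    D ↦ AB
  step 0 ⇒ step 1: BBC ⇒ CAD·CAD·DD
    B ↦ CAD

A->AB, B->CAD, C->DD, D->AB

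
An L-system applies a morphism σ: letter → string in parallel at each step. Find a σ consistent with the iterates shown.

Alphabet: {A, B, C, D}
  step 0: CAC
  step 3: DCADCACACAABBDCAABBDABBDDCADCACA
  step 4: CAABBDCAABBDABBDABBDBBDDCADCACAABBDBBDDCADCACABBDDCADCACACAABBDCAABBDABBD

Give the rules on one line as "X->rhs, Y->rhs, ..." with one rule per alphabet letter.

  step 3 ⇒ step 4: DCADCACACAABBDCAABBDABBDDCADCACA ⇒ CA·A·BBD·CA·A·BBD·A·BBD·A·BBD·BBD·DCA·DCA·CA·A·BBD·BBD·DCA·DCA·CA·BBD·DCA·DCA·CA·CA·A·BBD·CA·A·BBD·A·BBD
    A ↦ BBD
    B ↦ DCA
    C ↦ A
    D ↦ CA

A->BBD, B->DCA, C->A, D->CA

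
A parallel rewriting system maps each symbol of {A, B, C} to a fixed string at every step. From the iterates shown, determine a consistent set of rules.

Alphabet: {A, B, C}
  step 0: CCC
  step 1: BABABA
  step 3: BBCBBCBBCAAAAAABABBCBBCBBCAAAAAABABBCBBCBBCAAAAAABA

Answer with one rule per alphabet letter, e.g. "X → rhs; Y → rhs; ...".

A->BBC, B->AAA, C->BA

  step 0 ⇒ step 1: CCC ⇒ BA·BA·BA
    C ↦ BA
    A ↦ BBC  (constrained at step 1)
    B ↦ AAA  (constrained at step 1)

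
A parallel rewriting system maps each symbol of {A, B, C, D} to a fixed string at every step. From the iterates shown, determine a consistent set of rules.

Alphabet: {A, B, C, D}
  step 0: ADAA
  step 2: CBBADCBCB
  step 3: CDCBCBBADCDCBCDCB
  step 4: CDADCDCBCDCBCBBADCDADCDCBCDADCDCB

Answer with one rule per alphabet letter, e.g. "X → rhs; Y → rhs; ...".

  step 3 ⇒ step 4: CDCBCBBADCDCBCDCB ⇒ CD·AD·CD·CB·CD·CB·CB·B·AD·CD·AD·CD·CB·CD·AD·CD·CB
    A ↦ B
    B ↦ CB
    C ↦ CD
    D ↦ AD

A->B, B->CB, C->CD, D->AD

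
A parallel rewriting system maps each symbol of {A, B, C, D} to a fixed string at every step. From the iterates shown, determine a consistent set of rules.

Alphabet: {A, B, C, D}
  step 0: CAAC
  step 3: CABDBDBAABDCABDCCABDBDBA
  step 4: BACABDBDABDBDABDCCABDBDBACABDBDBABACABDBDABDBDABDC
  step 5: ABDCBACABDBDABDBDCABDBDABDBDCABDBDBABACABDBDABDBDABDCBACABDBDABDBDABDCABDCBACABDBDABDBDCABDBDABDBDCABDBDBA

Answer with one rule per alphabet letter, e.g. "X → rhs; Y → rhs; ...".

A->C, B->ABD, C->BA, D->BD

  step 4 ⇒ step 5: BACABDBDABDBDABDCCABDBDBACABDBDBABACABDBDABDBDABDC ⇒ ABD·C·BA·C·ABD·BD·ABD·BD·C·ABD·BD·ABD·BD·C·ABD·BD·BA·BA·C·ABD·BD·ABD·BD·ABD·C·BA·C·ABD·BD·ABD·BD·ABD·C·ABD·C·BA·C·ABD·BD·ABD·BD·C·ABD·BD·ABD·BD·C·ABD·BD·BA
    A ↦ C
    B ↦ ABD
    C ↦ BA
    D ↦ BD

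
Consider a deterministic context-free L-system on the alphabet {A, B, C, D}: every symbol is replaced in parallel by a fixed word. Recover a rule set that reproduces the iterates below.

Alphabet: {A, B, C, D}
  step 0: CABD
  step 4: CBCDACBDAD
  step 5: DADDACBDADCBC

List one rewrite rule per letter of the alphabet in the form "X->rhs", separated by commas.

  step 4 ⇒ step 5: CBCDACBDAD ⇒ DA·D·DA·C·B·DA·D·C·B·C
    A ↦ B
    B ↦ D
    C ↦ DA
    D ↦ C

A->B, B->D, C->DA, D->C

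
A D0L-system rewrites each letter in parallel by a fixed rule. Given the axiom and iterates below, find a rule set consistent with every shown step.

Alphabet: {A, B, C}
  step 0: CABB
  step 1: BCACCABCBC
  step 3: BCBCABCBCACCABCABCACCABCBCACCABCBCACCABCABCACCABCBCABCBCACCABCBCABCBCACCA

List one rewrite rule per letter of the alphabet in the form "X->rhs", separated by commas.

A->CCA, B->BC, C->BCA

  step 0 ⇒ step 1: CABB ⇒ BCA·CCA·BC·BC
    A ↦ CCA
    B ↦ BC
    C ↦ BCA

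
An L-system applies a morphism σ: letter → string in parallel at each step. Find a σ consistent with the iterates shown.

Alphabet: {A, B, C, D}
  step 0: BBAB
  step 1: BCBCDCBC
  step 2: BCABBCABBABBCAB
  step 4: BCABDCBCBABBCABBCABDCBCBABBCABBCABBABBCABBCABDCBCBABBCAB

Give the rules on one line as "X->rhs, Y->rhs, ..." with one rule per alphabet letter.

A->DC, B->BC, C->AB, D->B

  step 1 ⇒ step 2: BCBCDCBC ⇒ BC·AB·BC·AB·B·AB·BC·AB
    B ↦ BC
    C ↦ AB
    D ↦ B
  step 0 ⇒ step 1: BBAB ⇒ BC·BC·DC·BC
    A ↦ DC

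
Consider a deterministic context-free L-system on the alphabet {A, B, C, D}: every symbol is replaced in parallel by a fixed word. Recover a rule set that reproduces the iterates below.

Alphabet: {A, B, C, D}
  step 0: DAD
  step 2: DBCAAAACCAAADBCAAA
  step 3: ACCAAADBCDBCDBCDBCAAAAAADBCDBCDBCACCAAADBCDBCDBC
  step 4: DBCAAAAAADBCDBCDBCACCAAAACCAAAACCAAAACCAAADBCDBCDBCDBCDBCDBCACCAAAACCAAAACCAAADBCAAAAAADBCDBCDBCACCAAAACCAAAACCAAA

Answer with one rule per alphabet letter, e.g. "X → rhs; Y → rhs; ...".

A->DBC, B->C, C->AAA, D->AC

  step 3 ⇒ step 4: ACCAAADBCDBCDBCDBCAAAAAADBCDBCDBCACCAAADBCDBCDBC ⇒ DBC·AAA·AAA·DBC·DBC·DBC·AC·C·AAA·AC·C·AAA·AC·C·AAA·AC·C·AAA·DBC·DBC·DBC·DBC·DBC·DBC·AC·C·AAA·AC·C·AAA·AC·C·AAA·DBC·AAA·AAA·DBC·DBC·DBC·AC·C·AAA·AC·C·AAA·AC·C·AAA
    A ↦ DBC
    B ↦ C
    C ↦ AAA
    D ↦ AC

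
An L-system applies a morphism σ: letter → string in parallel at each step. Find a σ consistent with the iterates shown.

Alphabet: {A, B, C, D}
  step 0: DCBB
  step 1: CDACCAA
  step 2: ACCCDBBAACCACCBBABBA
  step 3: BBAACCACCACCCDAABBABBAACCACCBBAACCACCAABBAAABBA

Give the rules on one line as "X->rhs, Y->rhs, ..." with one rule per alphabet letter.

A->BBA, B->A, C->ACC, D->CD

  step 2 ⇒ step 3: ACCCDBBAACCACCBBABBA ⇒ BBA·ACC·ACC·ACC·CD·A·A·BBA·BBA·ACC·ACC·BBA·ACC·ACC·A·A·BBA·A·A·BBA
    A ↦ BBA
    B ↦ A
    C ↦ ACC
    D ↦ CD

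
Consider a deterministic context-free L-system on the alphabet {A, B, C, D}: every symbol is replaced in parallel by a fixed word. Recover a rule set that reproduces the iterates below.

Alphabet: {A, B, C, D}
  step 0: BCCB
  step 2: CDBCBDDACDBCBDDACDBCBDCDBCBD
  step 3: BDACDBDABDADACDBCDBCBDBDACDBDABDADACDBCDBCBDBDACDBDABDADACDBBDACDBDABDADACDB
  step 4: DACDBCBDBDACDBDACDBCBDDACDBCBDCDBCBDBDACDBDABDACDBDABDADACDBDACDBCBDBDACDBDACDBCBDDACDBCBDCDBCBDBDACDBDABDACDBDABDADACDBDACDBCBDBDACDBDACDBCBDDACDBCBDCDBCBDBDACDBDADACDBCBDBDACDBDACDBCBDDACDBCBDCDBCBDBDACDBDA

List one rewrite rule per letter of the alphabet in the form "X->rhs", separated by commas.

  step 3 ⇒ step 4: BDACDBDABDADACDBCDBCBDBDACDBDABDADACDBCDBCBDBDACDBDABDADACDBBDACDBDABDADACDB ⇒ DA·CDB·CBD·BDA·CDB·DA·CDB·CBD·DA·CDB·CBD·CDB·CBD·BDA·CDB·DA·BDA·CDB·DA·BDA·DA·CDB·DA·CDB·CBD·BDA·CDB·DA·CDB·CBD·DA·CDB·CBD·CDB·CBD·BDA·CDB·DA·BDA·CDB·DA·BDA·DA·CDB·DA·CDB·CBD·BDA·CDB·DA·CDB·CBD·DA·CDB·CBD·CDB·CBD·BDA·CDB·DA·DA·CDB·CBD·BDA·CDB·DA·CDB·CBD·DA·CDB·CBD·CDB·CBD·BDA·CDB·DA
    A ↦ CBD
    B ↦ DA
    C ↦ BDA
    D ↦ CDB

A->CBD, B->DA, C->BDA, D->CDB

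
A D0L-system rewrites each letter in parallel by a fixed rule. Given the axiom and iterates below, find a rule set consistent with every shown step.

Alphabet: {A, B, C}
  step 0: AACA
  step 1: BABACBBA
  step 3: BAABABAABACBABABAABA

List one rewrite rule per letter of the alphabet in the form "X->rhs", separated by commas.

  step 0 ⇒ step 1: AACA ⇒ BA·BA·CB·BA
    A ↦ BA
    C ↦ CB
    B ↦ A  (constrained at step 1)

A->BA, B->A, C->CB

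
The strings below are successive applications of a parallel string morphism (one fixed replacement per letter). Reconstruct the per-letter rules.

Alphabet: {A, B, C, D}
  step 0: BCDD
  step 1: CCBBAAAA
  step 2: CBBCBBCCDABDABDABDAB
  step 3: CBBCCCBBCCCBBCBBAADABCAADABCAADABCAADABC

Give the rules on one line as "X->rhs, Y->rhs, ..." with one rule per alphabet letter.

A->DAB, B->C, C->CBB, D->AA

  step 2 ⇒ step 3: CBBCBBCCDABDABDABDAB ⇒ CBB·C·C·CBB·C·C·CBB·CBB·AA·DAB·C·AA·DAB·C·AA·DAB·C·AA·DAB·C
    A ↦ DAB
    B ↦ C
    C ↦ CBB
    D ↦ AA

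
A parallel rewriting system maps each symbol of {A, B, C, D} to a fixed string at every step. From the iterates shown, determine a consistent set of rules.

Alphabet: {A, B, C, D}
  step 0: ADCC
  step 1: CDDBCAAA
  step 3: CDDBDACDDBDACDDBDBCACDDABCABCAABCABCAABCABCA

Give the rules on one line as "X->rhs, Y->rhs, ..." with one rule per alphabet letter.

A->CDD, B->BD, C->A, D->BCA

  step 0 ⇒ step 1: ADCC ⇒ CDD·BCA·A·A
    A ↦ CDD
    C ↦ A
    D ↦ BCA
    B ↦ BD  (constrained at step 1)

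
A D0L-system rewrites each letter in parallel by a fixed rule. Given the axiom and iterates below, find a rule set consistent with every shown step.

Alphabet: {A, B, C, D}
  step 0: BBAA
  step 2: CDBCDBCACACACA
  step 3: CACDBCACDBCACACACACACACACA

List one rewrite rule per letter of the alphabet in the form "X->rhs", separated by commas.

A->CA, B->DB, C->CA, D->C

  step 2 ⇒ step 3: CDBCDBCACACACA ⇒ CA·C·DB·CA·C·DB·CA·CA·CA·CA·CA·CA·CA·CA
    A ↦ CA
    B ↦ DB
    C ↦ CA
    D ↦ C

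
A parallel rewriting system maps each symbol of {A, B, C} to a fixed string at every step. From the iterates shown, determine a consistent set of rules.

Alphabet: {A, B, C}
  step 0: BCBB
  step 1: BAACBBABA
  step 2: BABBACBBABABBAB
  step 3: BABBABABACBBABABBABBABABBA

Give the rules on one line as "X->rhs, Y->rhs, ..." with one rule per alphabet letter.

  step 2 ⇒ step 3: BABBACBBABABBAB ⇒ BA·B·BA·BA·B·ACB·BA·BA·B·BA·B·BA·BA·B·BA
    A ↦ B
    B ↦ BA
    C ↦ ACB

A->B, B->BA, C->ACB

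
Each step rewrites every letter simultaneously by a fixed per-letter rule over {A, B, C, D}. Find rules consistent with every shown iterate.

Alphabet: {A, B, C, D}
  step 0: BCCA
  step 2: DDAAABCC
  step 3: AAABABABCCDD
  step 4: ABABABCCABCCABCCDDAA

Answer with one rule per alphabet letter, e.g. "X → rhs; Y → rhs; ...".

A->AB, B->CC, C->D, D->A

  step 3 ⇒ step 4: AAABABABCCDD ⇒ AB·AB·AB·CC·AB·CC·AB·CC·D·D·A·A
    A ↦ AB
    B ↦ CC
    C ↦ D
    D ↦ A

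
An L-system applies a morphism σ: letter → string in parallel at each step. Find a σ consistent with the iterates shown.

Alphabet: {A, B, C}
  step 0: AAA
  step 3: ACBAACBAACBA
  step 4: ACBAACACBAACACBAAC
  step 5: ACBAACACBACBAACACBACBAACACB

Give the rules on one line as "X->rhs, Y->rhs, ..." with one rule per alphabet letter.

A->AC, B->A, C->B

  step 4 ⇒ step 5: ACBAACACBAACACBAAC ⇒ AC·B·A·AC·AC·B·AC·B·A·AC·AC·B·AC·B·A·AC·AC·B
    A ↦ AC
    B ↦ A
    C ↦ B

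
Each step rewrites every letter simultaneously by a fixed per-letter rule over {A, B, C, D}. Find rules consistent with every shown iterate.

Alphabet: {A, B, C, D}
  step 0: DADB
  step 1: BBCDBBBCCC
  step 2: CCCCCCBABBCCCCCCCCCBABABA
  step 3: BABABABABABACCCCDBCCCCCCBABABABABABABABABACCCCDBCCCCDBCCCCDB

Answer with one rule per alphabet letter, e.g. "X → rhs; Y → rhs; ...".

  step 2 ⇒ step 3: CCCCCCBABBCCCCCCCCCBABABA ⇒ BA·BA·BA·BA·BA·BA·CCC·CDB·CCC·CCC·BA·BA·BA·BA·BA·BA·BA·BA·BA·CCC·CDB·CCC·CDB·CCC·CDB
    A ↦ CDB
    B ↦ CCC
    C ↦ BA
  step 0 ⇒ step 1: DADB ⇒ BB·CDB·BB·CCC
    D ↦ BB

A->CDB, B->CCC, C->BA, D->BB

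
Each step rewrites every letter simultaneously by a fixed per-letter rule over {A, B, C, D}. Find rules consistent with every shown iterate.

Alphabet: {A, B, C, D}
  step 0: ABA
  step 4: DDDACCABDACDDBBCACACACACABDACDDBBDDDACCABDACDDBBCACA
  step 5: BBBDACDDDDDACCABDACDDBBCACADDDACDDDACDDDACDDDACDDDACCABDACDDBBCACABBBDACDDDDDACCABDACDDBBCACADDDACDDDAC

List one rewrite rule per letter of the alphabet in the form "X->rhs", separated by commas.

A->DAC, B->CA, C->DD, D->B

  step 4 ⇒ step 5: DDDACCABDACDDBBCACACACACABDACDDBBDDDACCABDACDDBBCACA ⇒ B·B·B·DAC·DD·DD·DAC·CA·B·DAC·DD·B·B·CA·CA·DD·DAC·DD·DAC·DD·DAC·DD·DAC·DD·DAC·CA·B·DAC·DD·B·B·CA·CA·B·B·B·DAC·DD·DD·DAC·CA·B·DAC·DD·B·B·CA·CA·DD·DAC·DD·DAC
    A ↦ DAC
    B ↦ CA
    C ↦ DD
    D ↦ B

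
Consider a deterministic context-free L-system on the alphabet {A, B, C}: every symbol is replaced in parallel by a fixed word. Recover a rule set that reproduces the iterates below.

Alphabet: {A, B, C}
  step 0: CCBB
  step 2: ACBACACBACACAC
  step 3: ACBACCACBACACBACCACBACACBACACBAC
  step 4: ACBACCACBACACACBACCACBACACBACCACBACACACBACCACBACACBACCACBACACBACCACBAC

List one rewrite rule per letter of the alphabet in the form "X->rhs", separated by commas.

  step 3 ⇒ step 4: ACBACCACBACACBACCACBACACBACACBAC ⇒ ACB·AC·C·ACB·AC·AC·ACB·AC·C·ACB·AC·ACB·AC·C·ACB·AC·AC·ACB·AC·C·ACB·AC·ACB·AC·C·ACB·AC·ACB·AC·C·ACB·AC
    A ↦ ACB
    B ↦ C
    C ↦ AC

A->ACB, B->C, C->AC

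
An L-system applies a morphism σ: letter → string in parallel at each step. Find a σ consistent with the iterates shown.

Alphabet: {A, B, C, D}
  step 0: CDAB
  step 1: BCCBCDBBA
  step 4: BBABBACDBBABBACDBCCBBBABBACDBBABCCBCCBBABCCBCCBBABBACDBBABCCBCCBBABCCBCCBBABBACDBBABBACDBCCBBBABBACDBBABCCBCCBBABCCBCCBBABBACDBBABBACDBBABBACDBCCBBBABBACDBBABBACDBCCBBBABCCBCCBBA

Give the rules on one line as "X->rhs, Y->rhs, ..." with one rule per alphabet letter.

  step 0 ⇒ step 1: CDAB ⇒ BCC·B·CD·BBA
    A ↦ CD
    B ↦ BBA
    C ↦ BCC
    D ↦ B

A->CD, B->BBA, C->BCC, D->B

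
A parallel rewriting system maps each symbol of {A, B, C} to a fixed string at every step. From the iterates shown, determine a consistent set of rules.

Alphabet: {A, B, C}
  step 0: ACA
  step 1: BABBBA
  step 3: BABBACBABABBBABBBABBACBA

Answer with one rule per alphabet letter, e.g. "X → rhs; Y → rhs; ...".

  step 0 ⇒ step 1: ACA ⇒ BA·BB·BA
    A ↦ BA
    C ↦ BB
    B ↦ AC  (constrained at step 1)

A->BA, B->AC, C->BB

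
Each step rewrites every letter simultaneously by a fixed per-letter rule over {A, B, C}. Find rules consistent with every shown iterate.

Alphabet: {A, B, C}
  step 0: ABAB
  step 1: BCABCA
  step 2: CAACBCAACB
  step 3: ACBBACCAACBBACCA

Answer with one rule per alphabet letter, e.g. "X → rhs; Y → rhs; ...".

  step 2 ⇒ step 3: CAACBCAACB ⇒ AC·B·B·AC·CA·AC·B·B·AC·CA
    A ↦ B
    B ↦ CA
    C ↦ AC

A->B, B->CA, C->AC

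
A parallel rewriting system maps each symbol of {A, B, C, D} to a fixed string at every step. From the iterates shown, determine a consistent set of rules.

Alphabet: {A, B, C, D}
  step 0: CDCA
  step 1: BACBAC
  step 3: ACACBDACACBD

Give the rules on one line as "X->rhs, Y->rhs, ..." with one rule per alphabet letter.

A->AC, B->D, C->B, D->AC

  step 0 ⇒ step 1: CDCA ⇒ B·AC·B·AC
    A ↦ AC
    C ↦ B
    D ↦ AC
    B ↦ D  (constrained at step 1)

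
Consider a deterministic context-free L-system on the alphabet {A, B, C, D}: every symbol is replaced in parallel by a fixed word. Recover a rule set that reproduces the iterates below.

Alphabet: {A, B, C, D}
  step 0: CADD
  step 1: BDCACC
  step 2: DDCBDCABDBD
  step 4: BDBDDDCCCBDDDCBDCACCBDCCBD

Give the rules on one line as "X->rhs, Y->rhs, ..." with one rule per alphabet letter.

A->CA, B->DD, C->BD, D->C

  step 1 ⇒ step 2: BDCACC ⇒ DD·C·BD·CA·BD·BD
    A ↦ CA
    B ↦ DD
    C ↦ BD
    D ↦ C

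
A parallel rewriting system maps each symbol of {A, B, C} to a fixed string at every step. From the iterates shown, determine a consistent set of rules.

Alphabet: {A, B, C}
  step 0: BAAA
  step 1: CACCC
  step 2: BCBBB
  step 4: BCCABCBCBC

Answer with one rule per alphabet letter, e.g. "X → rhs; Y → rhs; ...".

A->C, B->CA, C->B

  step 1 ⇒ step 2: CACCC ⇒ B·C·B·B·B
    A ↦ C
    C ↦ B
  step 0 ⇒ step 1: BAAA ⇒ CA·C·C·C
    B ↦ CA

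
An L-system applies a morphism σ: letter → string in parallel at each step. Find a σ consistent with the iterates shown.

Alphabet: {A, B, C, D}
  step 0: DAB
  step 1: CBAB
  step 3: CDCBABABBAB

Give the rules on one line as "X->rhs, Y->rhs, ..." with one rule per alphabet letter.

A->B, B->AB, C->CD, D->C

  step 0 ⇒ step 1: DAB ⇒ C·B·AB
    A ↦ B
    B ↦ AB
    D ↦ C
    C ↦ CD  (constrained at step 1)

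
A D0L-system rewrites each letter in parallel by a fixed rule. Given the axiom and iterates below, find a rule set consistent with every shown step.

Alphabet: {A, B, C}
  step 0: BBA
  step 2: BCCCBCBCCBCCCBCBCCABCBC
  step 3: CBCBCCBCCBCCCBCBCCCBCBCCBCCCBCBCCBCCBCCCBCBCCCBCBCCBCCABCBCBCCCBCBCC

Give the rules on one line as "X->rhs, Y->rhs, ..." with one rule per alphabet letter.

A->AB, B->CBC, C->BCC

  step 2 ⇒ step 3: BCCCBCBCCBCCCBCBCCABCBC ⇒ CBC·BCC·BCC·BCC·CBC·BCC·CBC·BCC·BCC·CBC·BCC·BCC·BCC·CBC·BCC·CBC·BCC·BCC·AB·CBC·BCC·CBC·BCC
    A ↦ AB
    B ↦ CBC
    C ↦ BCC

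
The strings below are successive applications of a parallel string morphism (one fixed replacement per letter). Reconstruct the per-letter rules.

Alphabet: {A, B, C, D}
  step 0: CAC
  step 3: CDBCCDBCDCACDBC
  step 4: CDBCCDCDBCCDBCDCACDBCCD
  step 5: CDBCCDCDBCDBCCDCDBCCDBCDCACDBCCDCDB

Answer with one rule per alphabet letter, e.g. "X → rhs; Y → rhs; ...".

  step 4 ⇒ step 5: CDBCCDCDBCCDBCDCACDBCCD ⇒ CD·B·C·CD·CD·B·CD·B·C·CD·CD·B·C·CD·B·CD·CA·CD·B·C·CD·CD·B
    A ↦ CA
    B ↦ C
    C ↦ CD
    D ↦ B

A->CA, B->C, C->CD, D->B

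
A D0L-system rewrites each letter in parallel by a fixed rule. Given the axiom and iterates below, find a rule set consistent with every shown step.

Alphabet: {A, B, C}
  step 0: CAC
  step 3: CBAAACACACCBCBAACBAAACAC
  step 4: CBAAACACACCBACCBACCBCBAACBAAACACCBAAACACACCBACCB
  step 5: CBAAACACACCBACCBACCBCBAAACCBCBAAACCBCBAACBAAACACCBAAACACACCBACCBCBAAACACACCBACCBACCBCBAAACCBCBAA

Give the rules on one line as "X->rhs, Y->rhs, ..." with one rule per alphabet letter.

A->AC, B->AA, C->CB

  step 4 ⇒ step 5: CBAAACACACCBACCBACCBCBAACBAAACACCBAAACACACCBACCB ⇒ CB·AA·AC·AC·AC·CB·AC·CB·AC·CB·CB·AA·AC·CB·CB·AA·AC·CB·CB·AA·CB·AA·AC·AC·CB·AA·AC·AC·AC·CB·AC·CB·CB·AA·AC·AC·AC·CB·AC·CB·AC·CB·CB·AA·AC·CB·CB·AA
    A ↦ AC
    B ↦ AA
    C ↦ CB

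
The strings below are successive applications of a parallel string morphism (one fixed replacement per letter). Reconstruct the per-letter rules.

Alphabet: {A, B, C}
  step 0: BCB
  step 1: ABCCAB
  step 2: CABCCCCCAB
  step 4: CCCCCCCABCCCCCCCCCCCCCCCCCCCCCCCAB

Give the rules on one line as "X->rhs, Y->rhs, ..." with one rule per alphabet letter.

  step 1 ⇒ step 2: ABCCAB ⇒ C·AB·CC·CC·C·AB
    A ↦ C
    B ↦ AB
    C ↦ CC

A->C, B->AB, C->CC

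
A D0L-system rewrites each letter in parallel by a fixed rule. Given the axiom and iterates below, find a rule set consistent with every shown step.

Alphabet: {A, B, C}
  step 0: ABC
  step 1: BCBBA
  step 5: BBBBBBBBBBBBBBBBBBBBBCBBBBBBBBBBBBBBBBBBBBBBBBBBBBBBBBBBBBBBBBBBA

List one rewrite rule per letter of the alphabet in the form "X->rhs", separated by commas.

A->BC, B->BB, C->A

  step 0 ⇒ step 1: ABC ⇒ BC·BB·A
    A ↦ BC
    B ↦ BB
    C ↦ A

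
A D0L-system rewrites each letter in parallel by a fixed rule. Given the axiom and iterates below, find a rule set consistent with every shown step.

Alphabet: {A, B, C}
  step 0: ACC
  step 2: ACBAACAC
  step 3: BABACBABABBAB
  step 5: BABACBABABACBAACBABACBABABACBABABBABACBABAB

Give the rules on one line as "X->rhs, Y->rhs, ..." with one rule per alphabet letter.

  step 2 ⇒ step 3: ACBAACAC ⇒ BA·B·AC·BA·BA·B·BA·B
    A ↦ BA
    B ↦ AC
    C ↦ B

A->BA, B->AC, C->B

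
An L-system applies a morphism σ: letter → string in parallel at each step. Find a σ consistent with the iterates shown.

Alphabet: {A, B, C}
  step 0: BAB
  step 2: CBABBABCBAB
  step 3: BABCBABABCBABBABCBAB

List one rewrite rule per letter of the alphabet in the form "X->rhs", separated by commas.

  step 2 ⇒ step 3: CBABBABCBAB ⇒ B·AB·CB·AB·AB·CB·AB·B·AB·CB·AB
    A ↦ CB
    B ↦ AB
    C ↦ B

A->CB, B->AB, C->B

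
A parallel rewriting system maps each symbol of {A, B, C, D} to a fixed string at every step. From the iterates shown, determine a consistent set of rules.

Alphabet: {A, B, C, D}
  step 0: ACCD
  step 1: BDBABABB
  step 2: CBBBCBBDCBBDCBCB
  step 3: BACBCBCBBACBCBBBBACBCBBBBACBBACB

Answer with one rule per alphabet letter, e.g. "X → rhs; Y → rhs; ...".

  step 2 ⇒ step 3: CBBBCBBDCBBDCBCB ⇒ BA·CB·CB·CB·BA·CB·CB·BB·BA·CB·CB·BB·BA·CB·BA·CB
    B ↦ CB
    C ↦ BA
    D ↦ BB
  step 0 ⇒ step 1: ACCD ⇒ BD·BA·BA·BB
    A ↦ BD

A->BD, B->CB, C->BA, D->BB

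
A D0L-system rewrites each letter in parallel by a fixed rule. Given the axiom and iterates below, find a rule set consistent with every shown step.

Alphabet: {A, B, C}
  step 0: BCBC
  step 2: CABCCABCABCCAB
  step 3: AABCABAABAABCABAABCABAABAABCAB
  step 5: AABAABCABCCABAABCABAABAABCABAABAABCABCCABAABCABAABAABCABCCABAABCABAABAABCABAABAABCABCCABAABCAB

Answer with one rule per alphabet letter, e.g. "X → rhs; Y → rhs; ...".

  step 2 ⇒ step 3: CABCCABCABCCAB ⇒ AAB·C·AB·AAB·AAB·C·AB·AAB·C·AB·AAB·AAB·C·AB
    A ↦ C
    B ↦ AB
    C ↦ AAB

A->C, B->AB, C->AAB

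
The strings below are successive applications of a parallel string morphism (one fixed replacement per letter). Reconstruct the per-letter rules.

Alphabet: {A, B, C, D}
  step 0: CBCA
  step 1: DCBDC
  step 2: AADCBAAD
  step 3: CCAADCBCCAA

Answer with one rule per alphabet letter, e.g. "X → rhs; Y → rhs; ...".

  step 2 ⇒ step 3: AADCBAAD ⇒ C·C·AA·D·CB·C·C·AA
    A ↦ C
    B ↦ CB
    C ↦ D
    D ↦ AA

A->C, B->CB, C->D, D->AA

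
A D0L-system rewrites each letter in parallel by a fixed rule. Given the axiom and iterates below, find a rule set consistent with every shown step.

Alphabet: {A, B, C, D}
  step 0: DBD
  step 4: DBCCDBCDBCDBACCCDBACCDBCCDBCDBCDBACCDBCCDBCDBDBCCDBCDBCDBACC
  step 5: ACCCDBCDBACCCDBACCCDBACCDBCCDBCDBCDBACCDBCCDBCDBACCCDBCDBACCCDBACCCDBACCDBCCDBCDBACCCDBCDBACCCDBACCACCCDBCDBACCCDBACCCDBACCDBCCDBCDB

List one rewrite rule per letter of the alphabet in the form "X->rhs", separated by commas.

A->DBC, B->CC, C->CDB, D->A

  step 4 ⇒ step 5: DBCCDBCDBCDBACCCDBACCDBCCDBCDBCDBACCDBCCDBCDBDBCCDBCDBCDBACC ⇒ A·CC·CDB·CDB·A·CC·CDB·A·CC·CDB·A·CC·DBC·CDB·CDB·CDB·A·CC·DBC·CDB·CDB·A·CC·CDB·CDB·A·CC·CDB·A·CC·CDB·A·CC·DBC·CDB·CDB·A·CC·CDB·CDB·A·CC·CDB·A·CC·A·CC·CDB·CDB·A·CC·CDB·A·CC·CDB·A·CC·DBC·CDB·CDB
    A ↦ DBC
    B ↦ CC
    C ↦ CDB
    D ↦ A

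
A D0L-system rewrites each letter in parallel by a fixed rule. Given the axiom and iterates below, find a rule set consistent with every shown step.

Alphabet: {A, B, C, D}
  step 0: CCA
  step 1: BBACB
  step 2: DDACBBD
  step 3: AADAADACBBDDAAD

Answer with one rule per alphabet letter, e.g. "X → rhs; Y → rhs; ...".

A->ACB, B->D, C->B, D->AAD

  step 2 ⇒ step 3: DDACBBD ⇒ AAD·AAD·ACB·B·D·D·AAD
    A ↦ ACB
    B ↦ D
    C ↦ B
    D ↦ AAD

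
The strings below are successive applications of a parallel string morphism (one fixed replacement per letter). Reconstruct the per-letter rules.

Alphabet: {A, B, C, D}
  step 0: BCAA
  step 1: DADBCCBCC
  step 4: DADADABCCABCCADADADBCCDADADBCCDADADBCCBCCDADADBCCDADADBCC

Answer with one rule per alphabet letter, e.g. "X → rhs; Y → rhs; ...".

  step 0 ⇒ step 1: BCAA ⇒ D·AD·BCC·BCC
    A ↦ BCC
    B ↦ D
    C ↦ AD
    D ↦ A  (constrained at step 1)

A->BCC, B->D, C->AD, D->A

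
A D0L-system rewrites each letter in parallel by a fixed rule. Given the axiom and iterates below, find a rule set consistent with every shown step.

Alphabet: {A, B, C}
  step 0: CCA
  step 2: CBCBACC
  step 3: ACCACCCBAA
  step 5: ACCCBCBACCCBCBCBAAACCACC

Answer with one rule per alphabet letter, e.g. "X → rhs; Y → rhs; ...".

  step 2 ⇒ step 3: CBCBACC ⇒ A·CC·A·CC·CB·A·A
    A ↦ CB
    B ↦ CC
    C ↦ A

A->CB, B->CC, C->A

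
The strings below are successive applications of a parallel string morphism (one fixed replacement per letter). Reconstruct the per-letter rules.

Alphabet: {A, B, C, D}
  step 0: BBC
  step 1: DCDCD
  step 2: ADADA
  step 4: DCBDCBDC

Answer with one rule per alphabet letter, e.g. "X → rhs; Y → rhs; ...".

  step 1 ⇒ step 2: DCDCD ⇒ A·D·A·D·A
    C ↦ D
    D ↦ A
    A ↦ B  (constrained at step 2)
  step 0 ⇒ step 1: BBC ⇒ DC·DC·D
    B ↦ DC

A->B, B->DC, C->D, D->A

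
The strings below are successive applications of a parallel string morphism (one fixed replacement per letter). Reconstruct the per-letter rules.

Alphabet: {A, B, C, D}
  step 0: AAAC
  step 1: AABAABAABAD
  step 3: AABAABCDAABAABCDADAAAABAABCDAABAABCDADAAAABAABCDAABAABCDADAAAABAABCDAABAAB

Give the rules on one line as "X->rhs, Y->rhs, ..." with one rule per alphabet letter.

  step 0 ⇒ step 1: AAAC ⇒ AAB·AAB·AAB·AD
    A ↦ AAB
    C ↦ AD
    B ↦ CD  (constrained at step 1)
    D ↦ AA  (constrained at step 1)

A->AAB, B->CD, C->AD, D->AA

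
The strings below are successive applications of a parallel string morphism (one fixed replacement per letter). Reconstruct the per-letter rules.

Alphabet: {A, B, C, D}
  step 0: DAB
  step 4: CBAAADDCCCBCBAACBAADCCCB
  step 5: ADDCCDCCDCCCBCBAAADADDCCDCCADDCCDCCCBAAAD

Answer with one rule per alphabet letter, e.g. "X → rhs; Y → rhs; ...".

  step 4 ⇒ step 5: CBAAADDCCCBCBAACBAADCCCB ⇒ A·D·DCC·DCC·DCC·CB·CB·A·A·A·D·A·D·DCC·DCC·A·D·DCC·DCC·CB·A·A·A·D
    A ↦ DCC
    B ↦ D
    C ↦ A
    D ↦ CB

A->DCC, B->D, C->A, D->CB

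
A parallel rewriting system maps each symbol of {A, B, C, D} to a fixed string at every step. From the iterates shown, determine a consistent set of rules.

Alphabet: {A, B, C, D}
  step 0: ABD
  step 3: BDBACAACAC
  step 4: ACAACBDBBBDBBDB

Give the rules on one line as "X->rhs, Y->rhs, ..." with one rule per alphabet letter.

A->B, B->AC, C->DB, D->A

  step 3 ⇒ step 4: BDBACAACAC ⇒ AC·A·AC·B·DB·B·B·DB·B·DB
    A ↦ B
    B ↦ AC
    C ↦ DB
    D ↦ A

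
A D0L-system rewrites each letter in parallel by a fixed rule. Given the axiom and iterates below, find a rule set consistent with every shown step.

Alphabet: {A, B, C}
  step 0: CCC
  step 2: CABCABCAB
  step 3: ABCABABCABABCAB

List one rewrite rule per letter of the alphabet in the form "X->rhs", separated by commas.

A->C, B->AB, C->AB

  step 2 ⇒ step 3: CABCABCAB ⇒ AB·C·AB·AB·C·AB·AB·C·AB
    A ↦ C
    B ↦ AB
    C ↦ AB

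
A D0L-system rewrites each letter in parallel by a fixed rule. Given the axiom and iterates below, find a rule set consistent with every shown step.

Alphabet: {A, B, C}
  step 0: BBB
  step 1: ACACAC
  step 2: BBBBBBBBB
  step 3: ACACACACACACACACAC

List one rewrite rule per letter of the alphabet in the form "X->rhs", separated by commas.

  step 2 ⇒ step 3: BBBBBBBBB ⇒ AC·AC·AC·AC·AC·AC·AC·AC·AC
    B ↦ AC
  step 1 ⇒ step 2: ACACAC ⇒ B·BB·B·BB·B·BB
    A ↦ B
  step 1 ⇒ step 2: ACACAC ⇒ B·BB·B·BB·B·BB
    C ↦ BB

A->B, B->AC, C->BB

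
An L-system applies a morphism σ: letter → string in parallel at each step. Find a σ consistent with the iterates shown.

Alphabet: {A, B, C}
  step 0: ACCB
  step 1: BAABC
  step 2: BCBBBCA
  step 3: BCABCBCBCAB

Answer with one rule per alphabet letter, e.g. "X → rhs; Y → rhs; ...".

A->B, B->BC, C->A

  step 2 ⇒ step 3: BCBBBCA ⇒ BC·A·BC·BC·BC·A·B
    A ↦ B
    B ↦ BC
    C ↦ A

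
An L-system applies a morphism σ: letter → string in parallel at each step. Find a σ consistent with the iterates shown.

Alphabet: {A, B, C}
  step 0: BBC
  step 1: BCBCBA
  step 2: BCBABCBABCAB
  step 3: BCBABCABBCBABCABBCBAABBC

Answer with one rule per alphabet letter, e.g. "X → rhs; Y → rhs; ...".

  step 2 ⇒ step 3: BCBABCBABCAB ⇒ BC·BA·BC·AB·BC·BA·BC·AB·BC·BA·AB·BC
    A ↦ AB
    B ↦ BC
    C ↦ BA

A->AB, B->BC, C->BA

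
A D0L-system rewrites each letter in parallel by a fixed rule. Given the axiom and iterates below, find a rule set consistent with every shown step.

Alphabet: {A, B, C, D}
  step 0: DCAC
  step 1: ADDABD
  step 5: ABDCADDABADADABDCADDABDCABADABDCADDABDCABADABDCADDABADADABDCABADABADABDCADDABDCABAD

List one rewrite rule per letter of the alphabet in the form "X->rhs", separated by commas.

  step 0 ⇒ step 1: DCAC ⇒ AD·D·AB·D
    A ↦ AB
    C ↦ D
    D ↦ AD
    B ↦ DC  (constrained at step 1)

A->AB, B->DC, C->D, D->AD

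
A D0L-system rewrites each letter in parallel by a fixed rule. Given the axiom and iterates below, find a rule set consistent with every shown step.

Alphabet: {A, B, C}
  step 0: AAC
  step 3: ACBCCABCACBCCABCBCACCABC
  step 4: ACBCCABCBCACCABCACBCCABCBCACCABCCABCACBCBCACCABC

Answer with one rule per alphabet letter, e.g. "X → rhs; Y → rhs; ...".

A->AC, B->CA, C->BC

  step 3 ⇒ step 4: ACBCCABCACBCCABCBCACCABC ⇒ AC·BC·CA·BC·BC·AC·CA·BC·AC·BC·CA·BC·BC·AC·CA·BC·CA·BC·AC·BC·BC·AC·CA·BC
    A ↦ AC
    B ↦ CA
    C ↦ BC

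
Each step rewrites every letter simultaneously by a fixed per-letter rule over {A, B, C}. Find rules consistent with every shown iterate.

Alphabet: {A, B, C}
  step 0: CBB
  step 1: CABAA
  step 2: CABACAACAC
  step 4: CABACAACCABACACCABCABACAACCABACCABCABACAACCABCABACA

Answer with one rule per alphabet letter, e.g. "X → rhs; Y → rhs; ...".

  step 1 ⇒ step 2: CABAA ⇒ CAB·AC·A·AC·AC
    A ↦ AC
    B ↦ A
    C ↦ CAB

A->AC, B->A, C->CAB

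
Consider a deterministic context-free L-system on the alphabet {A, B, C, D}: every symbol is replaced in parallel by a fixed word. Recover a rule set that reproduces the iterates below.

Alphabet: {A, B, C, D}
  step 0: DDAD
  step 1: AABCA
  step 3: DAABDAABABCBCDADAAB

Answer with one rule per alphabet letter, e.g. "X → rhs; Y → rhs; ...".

A->BC, B->DA, C->AB, D->A

  step 0 ⇒ step 1: DDAD ⇒ A·A·BC·A
    A ↦ BC
    D ↦ A
    B ↦ DA  (constrained at step 1)
    C ↦ AB  (constrained at step 1)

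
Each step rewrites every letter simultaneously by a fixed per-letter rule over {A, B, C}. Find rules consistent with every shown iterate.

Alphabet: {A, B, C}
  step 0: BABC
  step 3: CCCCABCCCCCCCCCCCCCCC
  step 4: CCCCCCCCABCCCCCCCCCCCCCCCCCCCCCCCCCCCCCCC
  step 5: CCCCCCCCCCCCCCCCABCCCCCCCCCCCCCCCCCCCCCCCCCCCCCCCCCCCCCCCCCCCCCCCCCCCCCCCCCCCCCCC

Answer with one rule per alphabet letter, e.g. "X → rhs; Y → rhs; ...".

A->AB, B->C, C->CC

  step 4 ⇒ step 5: CCCCCCCCABCCCCCCCCCCCCCCCCCCCCCCCCCCCCCCC ⇒ CC·CC·CC·CC·CC·CC·CC·CC·AB·C·CC·CC·CC·CC·CC·CC·CC·CC·CC·CC·CC·CC·CC·CC·CC·CC·CC·CC·CC·CC·CC·CC·CC·CC·CC·CC·CC·CC·CC·CC·CC
    A ↦ AB
    B ↦ C
    C ↦ CC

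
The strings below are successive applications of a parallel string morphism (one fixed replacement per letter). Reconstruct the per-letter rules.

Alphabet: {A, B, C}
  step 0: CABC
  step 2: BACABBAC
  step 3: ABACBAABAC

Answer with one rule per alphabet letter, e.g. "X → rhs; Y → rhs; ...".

  step 2 ⇒ step 3: BACABBAC ⇒ A·B·AC·B·A·A·B·AC
    A ↦ B
    B ↦ A
    C ↦ AC

A->B, B->A, C->AC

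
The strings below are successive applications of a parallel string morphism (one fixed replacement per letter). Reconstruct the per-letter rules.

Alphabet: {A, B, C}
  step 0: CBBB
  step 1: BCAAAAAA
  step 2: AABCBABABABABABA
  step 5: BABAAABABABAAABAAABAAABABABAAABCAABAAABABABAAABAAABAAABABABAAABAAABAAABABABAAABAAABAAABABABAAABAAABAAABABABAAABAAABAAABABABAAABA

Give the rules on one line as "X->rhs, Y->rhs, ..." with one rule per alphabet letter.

  step 1 ⇒ step 2: BCAAAAAA ⇒ AA·BC·BA·BA·BA·BA·BA·BA
    A ↦ BA
    B ↦ AA
    C ↦ BC

A->BA, B->AA, C->BC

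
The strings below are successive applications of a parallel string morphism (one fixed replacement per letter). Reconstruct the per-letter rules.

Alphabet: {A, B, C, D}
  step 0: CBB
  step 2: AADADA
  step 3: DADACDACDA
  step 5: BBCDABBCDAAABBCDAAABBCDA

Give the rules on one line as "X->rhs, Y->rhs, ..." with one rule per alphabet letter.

A->DA, B->A, C->BB, D->C

  step 2 ⇒ step 3: AADADA ⇒ DA·DA·C·DA·C·DA
    A ↦ DA
    D ↦ C
    B ↦ A  (constrained at step 0)
    C ↦ BB  (constrained at step 0)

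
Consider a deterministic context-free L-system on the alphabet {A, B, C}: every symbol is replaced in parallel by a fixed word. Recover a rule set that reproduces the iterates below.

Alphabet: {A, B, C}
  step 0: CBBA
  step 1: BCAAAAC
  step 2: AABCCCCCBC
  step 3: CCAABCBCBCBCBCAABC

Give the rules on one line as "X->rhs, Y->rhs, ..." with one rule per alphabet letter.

  step 2 ⇒ step 3: AABCCCCCBC ⇒ C·C·AA·BC·BC·BC·BC·BC·AA·BC
    A ↦ C
    B ↦ AA
    C ↦ BC

A->C, B->AA, C->BC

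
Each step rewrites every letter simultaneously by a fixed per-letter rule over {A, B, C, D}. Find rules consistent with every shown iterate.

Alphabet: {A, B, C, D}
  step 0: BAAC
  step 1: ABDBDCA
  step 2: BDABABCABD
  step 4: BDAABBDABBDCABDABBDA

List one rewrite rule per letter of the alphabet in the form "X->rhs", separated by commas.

A->BD, B->A, C->CA, D->B

  step 1 ⇒ step 2: ABDBDCA ⇒ BD·A·B·A·B·CA·BD
    A ↦ BD
    B ↦ A
    C ↦ CA
    D ↦ B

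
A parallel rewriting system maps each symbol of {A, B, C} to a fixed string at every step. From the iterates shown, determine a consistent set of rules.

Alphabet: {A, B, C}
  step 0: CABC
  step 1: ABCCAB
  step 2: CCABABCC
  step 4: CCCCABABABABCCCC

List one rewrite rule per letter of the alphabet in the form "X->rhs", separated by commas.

  step 1 ⇒ step 2: ABCCAB ⇒ C·C·AB·AB·C·C
    A ↦ C
    B ↦ C
    C ↦ AB

A->C, B->C, C->AB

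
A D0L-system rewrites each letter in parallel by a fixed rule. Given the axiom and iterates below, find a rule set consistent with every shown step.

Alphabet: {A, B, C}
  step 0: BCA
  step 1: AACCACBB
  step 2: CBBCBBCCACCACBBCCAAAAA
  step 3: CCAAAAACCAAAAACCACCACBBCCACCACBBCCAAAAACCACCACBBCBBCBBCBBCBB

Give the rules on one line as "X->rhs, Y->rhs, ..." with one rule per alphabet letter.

A->CBB, B->AA, C->CCA

  step 2 ⇒ step 3: CBBCBBCCACCACBBCCAAAAA ⇒ CCA·AA·AA·CCA·AA·AA·CCA·CCA·CBB·CCA·CCA·CBB·CCA·AA·AA·CCA·CCA·CBB·CBB·CBB·CBB·CBB
    A ↦ CBB
    B ↦ AA
    C ↦ CCA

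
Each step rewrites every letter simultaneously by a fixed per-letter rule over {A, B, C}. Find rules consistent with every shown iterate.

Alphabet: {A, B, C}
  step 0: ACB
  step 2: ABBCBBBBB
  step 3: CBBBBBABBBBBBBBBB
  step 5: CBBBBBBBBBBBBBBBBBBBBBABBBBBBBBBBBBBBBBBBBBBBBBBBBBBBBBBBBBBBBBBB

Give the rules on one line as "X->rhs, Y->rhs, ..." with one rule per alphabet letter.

  step 2 ⇒ step 3: ABBCBBBBB ⇒ CB·BB·BB·A·BB·BB·BB·BB·BB
    A ↦ CB
    B ↦ BB
    C ↦ A

A->CB, B->BB, C->A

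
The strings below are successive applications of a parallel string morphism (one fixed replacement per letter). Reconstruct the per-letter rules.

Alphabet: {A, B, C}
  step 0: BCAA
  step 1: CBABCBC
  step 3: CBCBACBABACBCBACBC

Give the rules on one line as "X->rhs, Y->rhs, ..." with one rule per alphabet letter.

  step 0 ⇒ step 1: BCAA ⇒ C·BA·BC·BC
    A ↦ BC
    B ↦ C
    C ↦ BA

A->BC, B->C, C->BA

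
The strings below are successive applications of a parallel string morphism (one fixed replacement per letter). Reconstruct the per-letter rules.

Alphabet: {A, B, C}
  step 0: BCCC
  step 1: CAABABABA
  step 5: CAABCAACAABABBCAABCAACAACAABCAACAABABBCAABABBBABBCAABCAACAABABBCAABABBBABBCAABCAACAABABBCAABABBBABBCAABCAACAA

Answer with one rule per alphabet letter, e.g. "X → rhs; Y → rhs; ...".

  step 0 ⇒ step 1: BCCC ⇒ CAA·BA·BA·BA
    B ↦ CAA
    C ↦ BA
    A ↦ B  (constrained at step 1)

A->B, B->CAA, C->BA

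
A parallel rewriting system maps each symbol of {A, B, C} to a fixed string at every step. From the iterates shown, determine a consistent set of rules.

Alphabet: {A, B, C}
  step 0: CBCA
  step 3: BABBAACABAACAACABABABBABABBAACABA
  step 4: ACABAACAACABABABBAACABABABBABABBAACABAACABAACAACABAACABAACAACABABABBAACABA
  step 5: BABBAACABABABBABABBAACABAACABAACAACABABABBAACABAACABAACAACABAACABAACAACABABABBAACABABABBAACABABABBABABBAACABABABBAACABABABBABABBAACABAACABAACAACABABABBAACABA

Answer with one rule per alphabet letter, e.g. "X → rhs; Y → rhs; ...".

A->BA, B->ACA, C->B

  step 4 ⇒ step 5: ACABAACAACABABABBAACABABABBABABBAACABAACABAACAACABAACABAACAACABABABBAACABA ⇒ BA·B·BA·ACA·BA·BA·B·BA·BA·B·BA·ACA·BA·ACA·BA·ACA·ACA·BA·BA·B·BA·ACA·BA·ACA·BA·ACA·ACA·BA·ACA·BA·ACA·ACA·BA·BA·B·BA·ACA·BA·BA·B·BA·ACA·BA·BA·B·BA·BA·B·BA·ACA·BA·BA·B·BA·ACA·BA·BA·B·BA·BA·B·BA·ACA·BA·ACA·BA·ACA·ACA·BA·BA·B·BA·ACA·BA
    A ↦ BA
    B ↦ ACA
    C ↦ B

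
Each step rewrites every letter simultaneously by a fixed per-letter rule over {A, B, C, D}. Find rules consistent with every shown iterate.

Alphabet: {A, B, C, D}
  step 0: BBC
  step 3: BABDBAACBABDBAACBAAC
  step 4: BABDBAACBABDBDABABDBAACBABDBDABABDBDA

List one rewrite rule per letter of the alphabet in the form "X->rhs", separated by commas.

A->BD, B->BA, C->A, D->AC

  step 3 ⇒ step 4: BABDBAACBABDBAACBAAC ⇒ BA·BD·BA·AC·BA·BD·BD·A·BA·BD·BA·AC·BA·BD·BD·A·BA·BD·BD·A
    A ↦ BD
    B ↦ BA
    C ↦ A
    D ↦ AC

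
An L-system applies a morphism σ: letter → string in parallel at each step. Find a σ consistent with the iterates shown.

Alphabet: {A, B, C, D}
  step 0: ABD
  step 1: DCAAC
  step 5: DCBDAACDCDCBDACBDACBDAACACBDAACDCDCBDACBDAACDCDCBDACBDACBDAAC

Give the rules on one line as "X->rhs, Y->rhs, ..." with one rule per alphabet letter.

  step 0 ⇒ step 1: ABD ⇒ DC·A·AC
    A ↦ DC
    B ↦ A
    D ↦ AC
    C ↦ BD  (constrained at step 1)

A->DC, B->A, C->BD, D->AC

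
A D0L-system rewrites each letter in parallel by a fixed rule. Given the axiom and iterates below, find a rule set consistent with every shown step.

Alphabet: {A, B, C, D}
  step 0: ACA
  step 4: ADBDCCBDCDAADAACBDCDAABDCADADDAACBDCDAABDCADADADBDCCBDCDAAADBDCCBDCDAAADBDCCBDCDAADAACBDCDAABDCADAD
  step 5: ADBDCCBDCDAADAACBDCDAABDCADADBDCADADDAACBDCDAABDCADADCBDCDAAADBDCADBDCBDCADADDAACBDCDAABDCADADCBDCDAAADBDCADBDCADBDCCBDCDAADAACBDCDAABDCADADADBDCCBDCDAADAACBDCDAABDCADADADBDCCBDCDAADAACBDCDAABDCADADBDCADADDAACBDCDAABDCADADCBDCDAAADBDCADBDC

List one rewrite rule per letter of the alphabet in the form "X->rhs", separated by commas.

  step 4 ⇒ step 5: ADBDCCBDCDAADAACBDCDAABDCADADDAACBDCDAABDCADADADBDCCBDCDAAADBDCCBDCDAAADBDCCBDCDAADAACBDCDAABDCADAD ⇒ AD·BDC·C·BDC·DAA·DAA·C·BDC·DAA·BDC·AD·AD·BDC·AD·AD·DAA·C·BDC·DAA·BDC·AD·AD·C·BDC·DAA·AD·BDC·AD·BDC·BDC·AD·AD·DAA·C·BDC·DAA·BDC·AD·AD·C·BDC·DAA·AD·BDC·AD·BDC·AD·BDC·C·BDC·DAA·DAA·C·BDC·DAA·BDC·AD·AD·AD·BDC·C·BDC·DAA·DAA·C·BDC·DAA·BDC·AD·AD·AD·BDC·C·BDC·DAA·DAA·C·BDC·DAA·BDC·AD·AD·BDC·AD·AD·DAA·C·BDC·DAA·BDC·AD·AD·C·BDC·DAA·AD·BDC·AD·BDC
    A ↦ AD
    B ↦ C
    C ↦ DAA
    D ↦ BDC

A->AD, B->C, C->DAA, D->BDC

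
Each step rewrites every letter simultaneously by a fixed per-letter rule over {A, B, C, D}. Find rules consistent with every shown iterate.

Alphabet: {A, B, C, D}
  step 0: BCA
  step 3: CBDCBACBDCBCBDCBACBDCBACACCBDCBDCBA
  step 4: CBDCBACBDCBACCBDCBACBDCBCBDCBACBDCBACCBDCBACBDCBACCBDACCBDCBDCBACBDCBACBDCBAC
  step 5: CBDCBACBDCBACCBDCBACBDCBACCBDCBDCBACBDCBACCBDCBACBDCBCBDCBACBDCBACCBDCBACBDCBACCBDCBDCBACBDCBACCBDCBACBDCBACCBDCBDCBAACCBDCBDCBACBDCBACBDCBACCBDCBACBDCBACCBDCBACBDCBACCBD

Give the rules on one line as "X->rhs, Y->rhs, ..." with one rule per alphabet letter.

  step 4 ⇒ step 5: CBDCBACBDCBACCBDCBACBDCBCBDCBACBDCBACCBDCBACBDCBACCBDACCBDCBDCBACBDCBACBDCBAC ⇒ CBD·CB·A·CBD·CB·AC·CBD·CB·A·CBD·CB·AC·CBD·CBD·CB·A·CBD·CB·AC·CBD·CB·A·CBD·CB·CBD·CB·A·CBD·CB·AC·CBD·CB·A·CBD·CB·AC·CBD·CBD·CB·A·CBD·CB·AC·CBD·CB·A·CBD·CB·AC·CBD·CBD·CB·A·AC·CBD·CBD·CB·A·CBD·CB·A·CBD·CB·AC·CBD·CB·A·CBD·CB·AC·CBD·CB·A·CBD·CB·AC·CBD
    A ↦ AC
    B ↦ CB
    C ↦ CBD
    D ↦ A

A->AC, B->CB, C->CBD, D->A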